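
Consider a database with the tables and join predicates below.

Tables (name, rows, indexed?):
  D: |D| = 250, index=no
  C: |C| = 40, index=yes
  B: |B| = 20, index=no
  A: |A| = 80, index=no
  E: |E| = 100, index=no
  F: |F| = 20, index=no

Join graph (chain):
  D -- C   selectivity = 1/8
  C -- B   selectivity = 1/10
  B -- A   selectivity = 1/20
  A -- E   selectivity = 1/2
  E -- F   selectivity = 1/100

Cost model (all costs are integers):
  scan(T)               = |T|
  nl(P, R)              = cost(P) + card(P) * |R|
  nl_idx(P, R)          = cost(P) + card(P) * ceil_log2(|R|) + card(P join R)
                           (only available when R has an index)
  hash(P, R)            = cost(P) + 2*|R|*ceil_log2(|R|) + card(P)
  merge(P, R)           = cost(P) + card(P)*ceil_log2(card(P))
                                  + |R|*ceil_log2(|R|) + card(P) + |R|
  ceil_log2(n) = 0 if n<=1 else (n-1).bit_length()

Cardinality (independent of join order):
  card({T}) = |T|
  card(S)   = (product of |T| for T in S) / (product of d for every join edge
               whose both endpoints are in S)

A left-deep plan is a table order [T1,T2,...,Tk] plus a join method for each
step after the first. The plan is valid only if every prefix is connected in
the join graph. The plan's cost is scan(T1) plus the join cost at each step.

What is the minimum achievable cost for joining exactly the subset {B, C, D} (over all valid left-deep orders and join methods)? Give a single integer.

Selinger DP over subsets of {B,C,D}:
  {D}: scan cost=250, card=250
  {C}: scan cost=40, card=40
  {B}: scan cost=20, card=20
  {CD}: card=1250; try (C,hash)→980, (D,merge)→2570, (C,merge)→2780, (C,nl_idx)→3000, (D,hash)→4080, (D,nl)→10040 …(+1); best=980 via (C,hash)
  {BC}: card=80; try (C,nl_idx)→220, (B,hash)→280, (C,merge)→420, (B,merge)→440, (C,hash)→520, (C,nl)→820 …(+1); best=220 via (C,nl_idx)
  {BCD}: card=2500; try (B,hash)→2430, (D,merge)→3110, (D,hash)→4300, (B,merge)→16100, (D,nl)→20220, (B,nl)→25980; best=2430 via (B,hash)

2430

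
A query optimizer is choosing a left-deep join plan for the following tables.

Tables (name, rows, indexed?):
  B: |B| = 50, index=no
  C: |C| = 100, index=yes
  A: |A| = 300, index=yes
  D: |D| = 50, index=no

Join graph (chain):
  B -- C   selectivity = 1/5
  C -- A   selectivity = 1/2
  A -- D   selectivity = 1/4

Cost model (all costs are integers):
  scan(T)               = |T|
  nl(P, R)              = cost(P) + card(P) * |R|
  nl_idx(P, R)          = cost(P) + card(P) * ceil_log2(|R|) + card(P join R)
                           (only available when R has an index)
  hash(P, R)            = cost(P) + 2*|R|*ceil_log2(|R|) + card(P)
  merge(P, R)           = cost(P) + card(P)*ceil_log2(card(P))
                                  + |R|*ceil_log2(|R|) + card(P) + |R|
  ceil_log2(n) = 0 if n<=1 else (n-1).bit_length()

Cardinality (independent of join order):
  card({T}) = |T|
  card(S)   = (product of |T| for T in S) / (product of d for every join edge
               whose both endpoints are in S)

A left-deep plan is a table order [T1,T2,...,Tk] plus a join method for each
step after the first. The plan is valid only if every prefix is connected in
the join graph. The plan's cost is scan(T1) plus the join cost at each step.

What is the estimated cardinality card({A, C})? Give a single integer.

15000

Tables in S: A(300), C(100)
Edges inside S: C-A(d=2)
numerator = 300 * 100 = 30000
denominator = 2 = 2
card(S) = 30000 / 2 = 15000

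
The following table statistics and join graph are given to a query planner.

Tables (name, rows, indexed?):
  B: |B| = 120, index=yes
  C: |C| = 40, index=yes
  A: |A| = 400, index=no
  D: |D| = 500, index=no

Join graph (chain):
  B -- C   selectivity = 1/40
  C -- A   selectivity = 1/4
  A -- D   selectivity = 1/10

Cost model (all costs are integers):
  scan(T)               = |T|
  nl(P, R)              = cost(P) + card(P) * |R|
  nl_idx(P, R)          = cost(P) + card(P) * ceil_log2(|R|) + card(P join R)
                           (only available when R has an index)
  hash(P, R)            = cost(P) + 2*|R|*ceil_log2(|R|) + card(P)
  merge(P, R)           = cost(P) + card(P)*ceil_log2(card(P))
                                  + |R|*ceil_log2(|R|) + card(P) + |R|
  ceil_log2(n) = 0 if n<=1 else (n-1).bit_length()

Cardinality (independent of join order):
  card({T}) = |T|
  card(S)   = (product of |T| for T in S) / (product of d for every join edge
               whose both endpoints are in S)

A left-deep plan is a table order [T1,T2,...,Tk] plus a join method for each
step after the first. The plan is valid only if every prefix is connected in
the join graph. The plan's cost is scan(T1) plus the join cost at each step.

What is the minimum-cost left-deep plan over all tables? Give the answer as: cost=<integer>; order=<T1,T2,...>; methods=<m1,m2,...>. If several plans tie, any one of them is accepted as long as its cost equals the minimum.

cost=26400; order=C,B,A,D; methods=nl_idx,merge,hash

Selinger DP (subsets sized 1..n):
  {B}: scan cost=120, card=120
  {C}: scan cost=40, card=40
  {A}: scan cost=400, card=400
  {D}: scan cost=500, card=500
  {BC}: card=120; try (B,nl_idx)→440, (C,hash)→720, (C,nl_idx)→960, (B,merge)→1280, (C,merge)→1360, (B,hash)→1760 …(+2); best=440 via (B,nl_idx)
  {AC}: card=4000; try (C,hash)→1280, (A,merge)→4320, (C,merge)→4680, (C,nl_idx)→6800, (A,hash)→7280, (A,nl)→16040 …(+1); best=1280 via (C,hash)
  {AD}: card=20000; try (A,hash)→8200, (D,merge)→9400, (A,merge)→9500, (D,hash)→9800, (D,nl)→200400, (A,nl)→200500; best=8200 via (A,hash)
  {ABC}: card=12000; try (A,merge)→5400, (B,hash)→6960, (A,hash)→7760, (B,nl_idx)→41280, (A,nl)→48440, (B,merge)→54240 …(+1); best=5400 via (A,merge)
  {ACD}: card=200000; try (D,hash)→14280, (C,hash)→28680, (D,merge)→58280, (C,nl_idx)→328200, (C,merge)→328480, (C,nl)→808200 …(+1); best=14280 via (D,hash)
  {ABCD}: card=600000; try (D,hash)→26400, (D,merge)→190400, (B,hash)→215960, (B,nl_idx)→2014280, (B,merge)→3815240, (D,nl)→6005400 …(+1); best=26400 via (D,hash)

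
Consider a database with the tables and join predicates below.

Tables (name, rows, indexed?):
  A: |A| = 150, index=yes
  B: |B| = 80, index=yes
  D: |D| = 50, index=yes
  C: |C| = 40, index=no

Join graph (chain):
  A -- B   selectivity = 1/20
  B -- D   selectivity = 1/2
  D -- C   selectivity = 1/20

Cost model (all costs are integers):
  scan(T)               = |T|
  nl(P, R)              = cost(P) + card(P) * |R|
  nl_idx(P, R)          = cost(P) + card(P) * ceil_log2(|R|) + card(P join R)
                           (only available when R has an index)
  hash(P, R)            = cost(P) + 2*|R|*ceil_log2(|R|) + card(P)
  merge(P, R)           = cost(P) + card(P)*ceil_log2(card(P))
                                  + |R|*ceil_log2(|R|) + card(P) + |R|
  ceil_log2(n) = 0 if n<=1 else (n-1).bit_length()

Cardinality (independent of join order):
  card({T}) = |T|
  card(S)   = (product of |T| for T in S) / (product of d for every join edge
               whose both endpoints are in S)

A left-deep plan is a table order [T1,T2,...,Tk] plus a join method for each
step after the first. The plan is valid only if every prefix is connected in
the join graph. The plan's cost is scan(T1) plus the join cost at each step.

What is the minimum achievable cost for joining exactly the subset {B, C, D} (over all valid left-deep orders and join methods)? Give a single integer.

Selinger DP over subsets of {B,C,D}:
  {B}: scan cost=80, card=80
  {D}: scan cost=50, card=50
  {C}: scan cost=40, card=40
  {BD}: card=2000; try (D,hash)→760, (B,merge)→1040, (D,merge)→1070, (B,hash)→1220, (B,nl_idx)→2400, (D,nl_idx)→2560 …(+2); best=760 via (D,hash)
  {CD}: card=100; try (D,nl_idx)→380, (C,hash)→580, (D,merge)→670, (D,hash)→680, (C,merge)→680, (D,nl)→2040 …(+1); best=380 via (D,nl_idx)
  {BCD}: card=4000; try (B,hash)→1600, (B,merge)→1820, (C,hash)→3240, (B,nl_idx)→5080, (B,nl)→8380, (C,merge)→25040 …(+1); best=1600 via (B,hash)

1600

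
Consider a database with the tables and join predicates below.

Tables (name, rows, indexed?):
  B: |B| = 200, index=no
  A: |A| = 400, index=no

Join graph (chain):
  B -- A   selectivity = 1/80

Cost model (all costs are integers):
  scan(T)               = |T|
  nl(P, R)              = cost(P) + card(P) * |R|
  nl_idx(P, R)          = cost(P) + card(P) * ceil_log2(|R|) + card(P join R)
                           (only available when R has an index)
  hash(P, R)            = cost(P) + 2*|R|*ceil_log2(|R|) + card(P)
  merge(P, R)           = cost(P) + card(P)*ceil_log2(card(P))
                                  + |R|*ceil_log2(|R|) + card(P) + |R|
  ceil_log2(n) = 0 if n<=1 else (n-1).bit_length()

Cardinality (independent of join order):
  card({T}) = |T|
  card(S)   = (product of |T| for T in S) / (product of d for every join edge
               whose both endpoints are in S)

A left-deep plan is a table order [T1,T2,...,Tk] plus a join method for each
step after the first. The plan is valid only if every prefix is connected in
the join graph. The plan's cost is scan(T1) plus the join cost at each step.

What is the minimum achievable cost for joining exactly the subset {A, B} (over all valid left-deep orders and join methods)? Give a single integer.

4000

Selinger DP over subsets of {A,B}:
  {B}: scan cost=200, card=200
  {A}: scan cost=400, card=400
  {AB}: card=1000; try (B,hash)→4000, (A,merge)→6000, (B,merge)→6200, (A,hash)→7600, (A,nl)→80200, (B,nl)→80400; best=4000 via (B,hash)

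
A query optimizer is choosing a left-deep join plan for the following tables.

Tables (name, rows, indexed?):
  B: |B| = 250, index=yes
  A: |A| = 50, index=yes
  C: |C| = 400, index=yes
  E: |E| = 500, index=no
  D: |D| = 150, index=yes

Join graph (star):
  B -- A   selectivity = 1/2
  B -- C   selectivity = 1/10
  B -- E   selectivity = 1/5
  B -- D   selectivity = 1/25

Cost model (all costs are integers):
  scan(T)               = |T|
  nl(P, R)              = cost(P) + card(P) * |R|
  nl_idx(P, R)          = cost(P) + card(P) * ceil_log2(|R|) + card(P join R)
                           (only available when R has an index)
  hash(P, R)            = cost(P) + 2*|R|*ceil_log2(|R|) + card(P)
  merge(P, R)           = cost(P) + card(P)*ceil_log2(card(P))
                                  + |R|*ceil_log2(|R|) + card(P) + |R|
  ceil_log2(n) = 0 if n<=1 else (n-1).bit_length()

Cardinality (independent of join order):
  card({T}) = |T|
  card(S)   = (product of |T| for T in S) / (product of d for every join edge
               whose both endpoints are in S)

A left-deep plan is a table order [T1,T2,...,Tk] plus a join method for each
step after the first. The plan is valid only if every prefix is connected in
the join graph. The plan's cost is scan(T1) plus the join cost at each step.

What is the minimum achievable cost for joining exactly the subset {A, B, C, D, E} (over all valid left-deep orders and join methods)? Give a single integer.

Selinger DP over subsets of {A,B,C,D,E}:
  {B}: scan cost=250, card=250
  {A}: scan cost=50, card=50
  {C}: scan cost=400, card=400
  {E}: scan cost=500, card=500
  {D}: scan cost=150, card=150
  {AB}: card=6250; try (A,hash)→1100, (B,merge)→2650, (A,merge)→2850, (B,hash)→4100, (B,nl_idx)→6700, (A,nl_idx)→8000 …(+2); best=1100 via (A,hash)
  {BC}: card=10000; try (B,hash)→4800, (C,merge)→6500, (B,merge)→6650, (C,hash)→7700, (C,nl_idx)→12500, (B,nl_idx)→13600 …(+2); best=4800 via (B,hash)
  {BE}: card=25000; try (B,hash)→5000, (E,merge)→7500, (B,merge)→7750, (E,hash)→9500, (B,nl_idx)→29500, (E,nl)→125250 …(+1); best=5000 via (B,hash)
  {BD}: card=1500; try (B,nl_idx)→2850, (D,hash)→2900, (D,nl_idx)→3750, (B,merge)→3750, (D,merge)→3850, (B,hash)→4300 …(+2); best=2850 via (B,nl_idx)
  {ABC}: card=250000; try (C,hash)→14550, (A,hash)→15400, (C,merge)→92600, (A,merge)→155150, (C,nl_idx)→307350, (A,nl_idx)→314800 …(+2); best=14550 via (C,hash)
  {ABE}: card=625000; try (E,hash)→16350, (A,hash)→30600, (E,merge)→93600, (A,merge)→405350, (A,nl_idx)→780000, (A,nl)→1255000 …(+1); best=16350 via (E,hash)
  {ABD}: card=37500; try (A,hash)→4950, (D,hash)→9750, (A,merge)→21200, (A,nl_idx)→49350, (A,nl)→77850, (D,nl_idx)→88600 …(+2); best=4950 via (A,hash)
  {BCE}: card=1000000; try (E,hash)→23800, (C,hash)→37200, (E,merge)→159800, (C,merge)→409000, (C,nl_idx)→1230000, (E,nl)→5004800 …(+1); best=23800 via (E,hash)
  {BCD}: card=60000; try (C,hash)→11550, (D,hash)→17200, (C,merge)→24850, (C,nl_idx)→76350, (D,nl_idx)→144800, (D,merge)→156150 …(+2); best=11550 via (C,hash)
  {BDE}: card=150000; try (E,hash)→13350, (E,merge)→25850, (D,hash)→32400, (D,nl_idx)→355000, (D,merge)→406350, (E,nl)→752850 …(+1); best=13350 via (E,hash)
  {ABCE}: card=25000000; try (E,hash)→273550, (C,hash)→648550, (A,hash)→1024400, (E,merge)→4769550, (C,merge)→13145350, (A,merge)→21024150 …(+5); best=273550 via (E,hash)
  {ABCD}: card=1500000; try (C,hash)→49650, (A,hash)→72150, (D,hash)→266950, (C,merge)→646450, (A,merge)→1031900, (C,nl_idx)→1842450 …(+6); best=49650 via (C,hash)
  {ABDE}: card=3750000; try (E,hash)→51450, (A,hash)→163950, (D,hash)→643750, (E,merge)→647450, (A,merge)→2863700, (A,nl_idx)→4663350 …(+5); best=51450 via (E,hash)
  {BCDE}: card=6000000; try (E,hash)→80550, (C,hash)→170550, (D,hash)→1026200, (E,merge)→1036550, (C,merge)→2867350, (C,nl_idx)→7363350 …(+5); best=80550 via (E,hash)
  {ABCDE}: card=150000000; try (E,hash)→1558650, (C,hash)→3808650, (A,hash)→6081150, (D,hash)→25275950, (E,merge)→33054650, (C,merge)→86305450 …(+9); best=1558650 via (E,hash)

1558650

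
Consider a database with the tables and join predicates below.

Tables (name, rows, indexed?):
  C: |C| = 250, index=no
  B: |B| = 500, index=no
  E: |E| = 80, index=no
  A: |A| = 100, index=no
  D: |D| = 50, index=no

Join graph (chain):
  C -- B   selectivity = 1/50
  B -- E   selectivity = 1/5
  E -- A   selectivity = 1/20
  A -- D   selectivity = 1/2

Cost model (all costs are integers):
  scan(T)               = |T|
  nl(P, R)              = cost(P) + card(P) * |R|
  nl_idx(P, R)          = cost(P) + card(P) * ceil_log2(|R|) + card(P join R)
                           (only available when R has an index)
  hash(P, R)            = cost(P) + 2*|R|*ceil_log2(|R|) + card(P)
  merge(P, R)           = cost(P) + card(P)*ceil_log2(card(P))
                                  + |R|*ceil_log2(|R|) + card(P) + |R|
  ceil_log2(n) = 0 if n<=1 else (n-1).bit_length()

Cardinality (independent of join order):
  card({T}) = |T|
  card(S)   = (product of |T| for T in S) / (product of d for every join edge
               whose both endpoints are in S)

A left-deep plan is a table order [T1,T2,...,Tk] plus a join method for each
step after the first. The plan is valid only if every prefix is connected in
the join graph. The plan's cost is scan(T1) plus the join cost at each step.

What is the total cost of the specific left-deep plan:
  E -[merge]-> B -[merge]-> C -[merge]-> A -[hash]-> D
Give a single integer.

1001370

step 1: scan E: cost=80, card=80
step 2: join B via merge
    card(P join B) = 80*500/(5) = 8000
    cost = 80 + 80*7 + 500*9 + 80 + 500 = 5720
step 3: join C via merge
    card(P join C) = 8000*250/(50) = 40000
    cost = 5720 + 8000*13 + 250*8 + 8000 + 250 = 119970
step 4: join A via merge
    card(P join A) = 40000*100/(20) = 200000
    cost = 119970 + 40000*16 + 100*7 + 40000 + 100 = 800770
step 5: join D via hash
    card(P join D) = 200000*50/(2) = 5000000
    cost = 800770 + 2*50*6 + 200000 = 1001370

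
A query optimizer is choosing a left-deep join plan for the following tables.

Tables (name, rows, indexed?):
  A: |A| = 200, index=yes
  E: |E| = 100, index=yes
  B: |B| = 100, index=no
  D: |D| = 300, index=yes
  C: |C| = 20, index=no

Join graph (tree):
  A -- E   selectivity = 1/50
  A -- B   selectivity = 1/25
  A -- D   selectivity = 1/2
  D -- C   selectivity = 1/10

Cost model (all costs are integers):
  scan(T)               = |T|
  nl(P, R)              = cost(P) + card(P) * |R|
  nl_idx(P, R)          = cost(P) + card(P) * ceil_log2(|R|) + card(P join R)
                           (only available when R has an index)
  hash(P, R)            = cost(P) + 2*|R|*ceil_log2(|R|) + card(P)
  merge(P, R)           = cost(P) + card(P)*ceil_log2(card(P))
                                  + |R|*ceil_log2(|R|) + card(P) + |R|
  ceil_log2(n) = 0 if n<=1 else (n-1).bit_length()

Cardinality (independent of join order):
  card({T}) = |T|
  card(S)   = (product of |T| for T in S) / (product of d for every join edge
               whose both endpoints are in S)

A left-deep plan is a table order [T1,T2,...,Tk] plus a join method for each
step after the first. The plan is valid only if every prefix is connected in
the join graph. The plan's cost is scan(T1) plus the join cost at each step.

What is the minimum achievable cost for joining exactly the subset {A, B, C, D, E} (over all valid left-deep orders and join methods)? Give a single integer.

187400

Selinger DP over subsets of {A,B,C,D,E}:
  {A}: scan cost=200, card=200
  {E}: scan cost=100, card=100
  {B}: scan cost=100, card=100
  {D}: scan cost=300, card=300
  {C}: scan cost=20, card=20
  {AE}: card=400; try (A,nl_idx)→1300, (E,hash)→1800, (E,nl_idx)→2000, (A,merge)→2700, (E,merge)→2800, (A,hash)→3400 …(+2); best=1300 via (A,nl_idx)
  {AB}: card=800; try (A,nl_idx)→1700, (B,hash)→1800, (A,merge)→2700, (B,merge)→2800, (A,hash)→3400, (A,nl)→20100 …(+1); best=1700 via (A,nl_idx)
  {AD}: card=30000; try (A,hash)→3800, (D,merge)→5000, (A,merge)→5100, (D,hash)→5800, (D,nl_idx)→32000, (A,nl_idx)→32700 …(+2); best=3800 via (A,hash)
  {CD}: card=600; try (D,nl_idx)→800, (C,hash)→800, (D,merge)→3140, (C,merge)→3420, (D,hash)→5440, (D,nl)→6020 …(+1); best=800 via (D,nl_idx)
  {ABE}: card=1600; try (B,hash)→3100, (E,hash)→3900, (B,merge)→6100, (E,nl_idx)→8900, (E,merge)→11300, (B,nl)→41300 …(+1); best=3100 via (B,hash)
  {ADE}: card=60000; try (D,hash)→7100, (D,merge)→8300, (E,hash)→35200, (D,nl_idx)→64900, (D,nl)→121300, (E,nl_idx)→273800 …(+2); best=7100 via (D,hash)
  {ABD}: card=120000; try (D,hash)→7900, (D,merge)→13500, (B,hash)→35200, (D,nl_idx)→128900, (D,nl)→241700, (B,merge)→484600 …(+1); best=7900 via (D,hash)
  {ACD}: card=60000; try (A,hash)→4600, (A,merge)→9200, (C,hash)→34000, (A,nl_idx)→65600, (A,nl)→120800, (C,merge)→483920 …(+1); best=4600 via (A,hash)
  {ABDE}: card=240000; try (D,hash)→10100, (D,merge)→25300, (B,hash)→68500, (E,hash)→129300, (D,nl_idx)→257500, (D,nl)→483100 …(+5); best=10100 via (D,hash)
  {ACDE}: card=120000; try (E,hash)→66000, (C,hash)→67300, (E,nl_idx)→544600, (E,merge)→1025400, (C,merge)→1027220, (C,nl)→1207100 …(+1); best=66000 via (E,hash)
  {ABCD}: card=240000; try (B,hash)→66000, (C,hash)→128100, (B,merge)→1025400, (C,merge)→2168020, (C,nl)→2407900, (B,nl)→6004600; best=66000 via (B,hash)
  {ABCDE}: card=480000; try (B,hash)→187400, (C,hash)→250300, (E,hash)→307400, (E,nl_idx)→2226000, (B,merge)→2226800, (C,merge)→4570220 …(+4); best=187400 via (B,hash)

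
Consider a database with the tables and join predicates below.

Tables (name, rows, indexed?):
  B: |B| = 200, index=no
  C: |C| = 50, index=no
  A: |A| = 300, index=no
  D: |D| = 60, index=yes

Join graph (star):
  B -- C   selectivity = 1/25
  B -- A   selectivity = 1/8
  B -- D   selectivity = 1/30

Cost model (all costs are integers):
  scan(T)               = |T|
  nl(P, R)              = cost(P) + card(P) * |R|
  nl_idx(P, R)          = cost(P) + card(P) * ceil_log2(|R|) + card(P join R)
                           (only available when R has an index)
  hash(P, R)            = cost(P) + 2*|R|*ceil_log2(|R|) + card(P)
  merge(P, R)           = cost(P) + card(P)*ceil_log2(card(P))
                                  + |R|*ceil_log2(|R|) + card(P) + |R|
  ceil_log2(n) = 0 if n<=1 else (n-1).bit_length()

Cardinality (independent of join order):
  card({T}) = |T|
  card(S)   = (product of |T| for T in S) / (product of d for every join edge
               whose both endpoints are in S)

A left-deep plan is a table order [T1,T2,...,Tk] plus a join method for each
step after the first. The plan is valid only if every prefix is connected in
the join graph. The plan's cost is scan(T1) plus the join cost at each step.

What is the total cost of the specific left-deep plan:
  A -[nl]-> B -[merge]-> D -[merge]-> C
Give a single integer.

step 1: scan A: cost=300, card=300
step 2: join B via nl
    card(P join B) = 300*200/(8) = 7500
    cost = 300 + 300*200 = 60300
step 3: join D via merge
    card(P join D) = 7500*60/(30) = 15000
    cost = 60300 + 7500*13 + 60*6 + 7500 + 60 = 165720
step 4: join C via merge
    card(P join C) = 15000*50/(25) = 30000
    cost = 165720 + 15000*14 + 50*6 + 15000 + 50 = 391070

391070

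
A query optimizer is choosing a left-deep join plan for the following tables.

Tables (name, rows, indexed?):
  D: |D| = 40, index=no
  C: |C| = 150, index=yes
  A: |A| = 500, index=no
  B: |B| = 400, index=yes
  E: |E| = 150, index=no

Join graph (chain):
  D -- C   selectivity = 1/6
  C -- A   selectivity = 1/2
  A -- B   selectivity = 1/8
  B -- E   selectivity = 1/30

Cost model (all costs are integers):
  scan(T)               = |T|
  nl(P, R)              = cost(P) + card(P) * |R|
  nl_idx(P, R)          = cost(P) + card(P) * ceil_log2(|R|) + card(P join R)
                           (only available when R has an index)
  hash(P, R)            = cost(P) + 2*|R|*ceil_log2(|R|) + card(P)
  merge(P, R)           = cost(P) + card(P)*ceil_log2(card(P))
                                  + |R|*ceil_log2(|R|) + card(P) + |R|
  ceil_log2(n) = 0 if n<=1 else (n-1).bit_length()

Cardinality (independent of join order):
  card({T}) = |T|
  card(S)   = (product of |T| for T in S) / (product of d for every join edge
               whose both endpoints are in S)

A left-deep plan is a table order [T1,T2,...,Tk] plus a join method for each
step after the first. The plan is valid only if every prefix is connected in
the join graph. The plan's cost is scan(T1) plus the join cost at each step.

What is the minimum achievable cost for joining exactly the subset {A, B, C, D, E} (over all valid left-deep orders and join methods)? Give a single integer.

9517080

Selinger DP over subsets of {A,B,C,D,E}:
  {D}: scan cost=40, card=40
  {C}: scan cost=150, card=150
  {A}: scan cost=500, card=500
  {B}: scan cost=400, card=400
  {E}: scan cost=150, card=150
  {CD}: card=1000; try (D,hash)→780, (C,nl_idx)→1360, (C,merge)→1670, (D,merge)→1780, (C,hash)→2480, (C,nl)→6040 …(+1); best=780 via (D,hash)
  {AC}: card=37500; try (C,hash)→3400, (A,merge)→6500, (C,merge)→6850, (A,hash)→9300, (C,nl_idx)→42000, (A,nl)→75150 …(+1); best=3400 via (C,hash)
  {AB}: card=25000; try (B,hash)→8200, (A,merge)→9400, (B,merge)→9500, (A,hash)→9800, (B,nl_idx)→30000, (A,nl)→200400 …(+1); best=8200 via (B,hash)
  {BE}: card=2000; try (E,hash)→3200, (B,nl_idx)→3500, (B,merge)→5500, (E,merge)→5750, (B,hash)→7500, (B,nl)→60150 …(+1); best=3200 via (E,hash)
  {ACD}: card=250000; try (A,hash)→10780, (A,merge)→16780, (D,hash)→41380, (A,nl)→500780, (D,merge)→641180, (D,nl)→1503400; best=10780 via (A,hash)
  {ABC}: card=1875000; try (C,hash)→35600, (B,hash)→48100, (C,merge)→409550, (B,merge)→644900, (C,nl_idx)→2083200, (B,nl_idx)→2215900 …(+2); best=35600 via (C,hash)
  {ABE}: card=125000; try (A,hash)→14200, (A,merge)→32200, (E,hash)→35600, (E,merge)→409550, (A,nl)→1003200, (E,nl)→3758200; best=14200 via (A,hash)
  {ABCD}: card=12500000; try (B,hash)→267980, (D,hash)→1911080, (B,merge)→4764780, (B,nl_idx)→14760780, (D,merge)→41285880, (D,nl)→75035600 …(+1); best=267980 via (B,hash)
  {ABCE}: card=9375000; try (C,hash)→141600, (E,hash)→1913000, (C,merge)→2265550, (C,nl_idx)→10389200, (C,nl)→18764200, (E,merge)→41286950 …(+1); best=141600 via (C,hash)
  {ABCDE}: card=62500000; try (D,hash)→9517080, (E,hash)→12770380, (D,merge)→234516880, (E,merge)→312769330, (D,nl)→375141600, (E,nl)→1875267980; best=9517080 via (D,hash)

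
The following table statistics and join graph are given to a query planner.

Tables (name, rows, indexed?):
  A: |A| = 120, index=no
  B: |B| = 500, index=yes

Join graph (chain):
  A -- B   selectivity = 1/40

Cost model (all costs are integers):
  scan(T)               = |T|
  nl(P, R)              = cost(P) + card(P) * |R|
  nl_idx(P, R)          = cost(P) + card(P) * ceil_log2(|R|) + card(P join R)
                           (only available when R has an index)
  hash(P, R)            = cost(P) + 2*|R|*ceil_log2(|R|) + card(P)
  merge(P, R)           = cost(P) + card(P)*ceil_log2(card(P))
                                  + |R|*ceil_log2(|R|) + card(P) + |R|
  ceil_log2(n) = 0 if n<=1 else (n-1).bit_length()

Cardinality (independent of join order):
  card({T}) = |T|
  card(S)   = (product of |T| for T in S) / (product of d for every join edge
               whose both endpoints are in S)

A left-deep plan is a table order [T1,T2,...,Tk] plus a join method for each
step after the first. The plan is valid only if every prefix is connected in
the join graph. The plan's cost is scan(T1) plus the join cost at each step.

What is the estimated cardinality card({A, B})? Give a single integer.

1500

Tables in S: A(120), B(500)
Edges inside S: A-B(d=40)
numerator = 120 * 500 = 60000
denominator = 40 = 40
card(S) = 60000 / 40 = 1500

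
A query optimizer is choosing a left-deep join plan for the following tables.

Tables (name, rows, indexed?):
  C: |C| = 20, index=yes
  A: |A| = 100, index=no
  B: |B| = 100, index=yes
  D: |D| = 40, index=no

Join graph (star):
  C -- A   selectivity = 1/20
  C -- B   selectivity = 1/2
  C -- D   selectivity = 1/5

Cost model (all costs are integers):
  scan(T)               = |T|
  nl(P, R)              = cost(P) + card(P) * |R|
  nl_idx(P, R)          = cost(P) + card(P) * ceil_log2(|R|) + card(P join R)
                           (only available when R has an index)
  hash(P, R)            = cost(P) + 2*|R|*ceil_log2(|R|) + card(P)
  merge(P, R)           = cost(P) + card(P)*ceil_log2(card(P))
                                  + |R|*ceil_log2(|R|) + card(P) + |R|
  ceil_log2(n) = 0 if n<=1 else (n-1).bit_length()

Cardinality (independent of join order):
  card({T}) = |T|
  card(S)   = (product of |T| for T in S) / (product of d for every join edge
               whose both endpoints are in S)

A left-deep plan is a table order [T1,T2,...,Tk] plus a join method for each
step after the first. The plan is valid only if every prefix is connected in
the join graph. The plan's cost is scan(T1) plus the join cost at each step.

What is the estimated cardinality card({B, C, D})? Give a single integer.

Tables in S: B(100), C(20), D(40)
Edges inside S: C-B(d=2), C-D(d=5)
numerator = 100 * 20 * 40 = 80000
denominator = 2 * 5 = 10
card(S) = 80000 / 10 = 8000

8000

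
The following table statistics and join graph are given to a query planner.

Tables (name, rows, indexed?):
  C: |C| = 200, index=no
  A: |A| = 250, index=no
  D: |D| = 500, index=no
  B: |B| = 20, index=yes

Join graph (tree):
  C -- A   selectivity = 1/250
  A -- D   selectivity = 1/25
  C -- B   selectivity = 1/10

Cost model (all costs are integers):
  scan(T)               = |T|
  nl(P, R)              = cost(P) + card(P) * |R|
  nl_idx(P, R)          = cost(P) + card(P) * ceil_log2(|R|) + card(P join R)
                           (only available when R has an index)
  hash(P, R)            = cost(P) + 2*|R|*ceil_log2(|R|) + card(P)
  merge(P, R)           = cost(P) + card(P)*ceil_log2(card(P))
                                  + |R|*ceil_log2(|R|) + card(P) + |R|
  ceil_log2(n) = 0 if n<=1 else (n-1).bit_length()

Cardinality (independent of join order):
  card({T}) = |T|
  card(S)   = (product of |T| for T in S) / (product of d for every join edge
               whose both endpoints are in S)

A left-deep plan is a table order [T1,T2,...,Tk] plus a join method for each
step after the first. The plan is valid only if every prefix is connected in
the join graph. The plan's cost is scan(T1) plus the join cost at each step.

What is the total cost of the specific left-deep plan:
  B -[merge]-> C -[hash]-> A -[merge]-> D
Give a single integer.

15340

step 1: scan B: cost=20, card=20
step 2: join C via merge
    card(P join C) = 20*200/(10) = 400
    cost = 20 + 20*5 + 200*8 + 20 + 200 = 1940
step 3: join A via hash
    card(P join A) = 400*250/(250) = 400
    cost = 1940 + 2*250*8 + 400 = 6340
step 4: join D via merge
    card(P join D) = 400*500/(25) = 8000
    cost = 6340 + 400*9 + 500*9 + 400 + 500 = 15340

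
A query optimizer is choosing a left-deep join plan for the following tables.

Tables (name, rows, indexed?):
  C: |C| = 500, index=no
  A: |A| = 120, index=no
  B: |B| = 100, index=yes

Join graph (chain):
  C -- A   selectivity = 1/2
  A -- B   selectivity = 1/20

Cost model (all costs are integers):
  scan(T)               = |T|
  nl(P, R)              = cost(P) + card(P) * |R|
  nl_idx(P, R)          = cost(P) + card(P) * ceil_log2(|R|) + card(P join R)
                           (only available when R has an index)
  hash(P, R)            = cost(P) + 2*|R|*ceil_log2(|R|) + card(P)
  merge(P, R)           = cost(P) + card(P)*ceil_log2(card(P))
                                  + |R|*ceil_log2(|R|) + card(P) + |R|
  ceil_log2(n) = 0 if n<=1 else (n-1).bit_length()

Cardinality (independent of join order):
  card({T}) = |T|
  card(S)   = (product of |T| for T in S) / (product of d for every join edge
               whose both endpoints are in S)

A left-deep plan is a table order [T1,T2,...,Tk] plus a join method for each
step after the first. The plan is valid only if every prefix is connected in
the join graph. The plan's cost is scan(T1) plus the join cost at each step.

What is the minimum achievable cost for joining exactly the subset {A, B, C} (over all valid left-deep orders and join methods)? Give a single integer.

Selinger DP over subsets of {A,B,C}:
  {C}: scan cost=500, card=500
  {A}: scan cost=120, card=120
  {B}: scan cost=100, card=100
  {AC}: card=30000; try (A,hash)→2680, (C,merge)→6080, (A,merge)→6460, (C,hash)→9240, (C,nl)→60120, (A,nl)→60500; best=2680 via (A,hash)
  {AB}: card=600; try (B,nl_idx)→1560, (B,hash)→1640, (A,merge)→1860, (B,merge)→1880, (A,hash)→1880, (A,nl)→12100 …(+1); best=1560 via (B,nl_idx)
  {ABC}: card=150000; try (C,hash)→11160, (C,merge)→13160, (B,hash)→34080, (C,nl)→301560, (B,nl_idx)→362680, (B,merge)→483480 …(+1); best=11160 via (C,hash)

11160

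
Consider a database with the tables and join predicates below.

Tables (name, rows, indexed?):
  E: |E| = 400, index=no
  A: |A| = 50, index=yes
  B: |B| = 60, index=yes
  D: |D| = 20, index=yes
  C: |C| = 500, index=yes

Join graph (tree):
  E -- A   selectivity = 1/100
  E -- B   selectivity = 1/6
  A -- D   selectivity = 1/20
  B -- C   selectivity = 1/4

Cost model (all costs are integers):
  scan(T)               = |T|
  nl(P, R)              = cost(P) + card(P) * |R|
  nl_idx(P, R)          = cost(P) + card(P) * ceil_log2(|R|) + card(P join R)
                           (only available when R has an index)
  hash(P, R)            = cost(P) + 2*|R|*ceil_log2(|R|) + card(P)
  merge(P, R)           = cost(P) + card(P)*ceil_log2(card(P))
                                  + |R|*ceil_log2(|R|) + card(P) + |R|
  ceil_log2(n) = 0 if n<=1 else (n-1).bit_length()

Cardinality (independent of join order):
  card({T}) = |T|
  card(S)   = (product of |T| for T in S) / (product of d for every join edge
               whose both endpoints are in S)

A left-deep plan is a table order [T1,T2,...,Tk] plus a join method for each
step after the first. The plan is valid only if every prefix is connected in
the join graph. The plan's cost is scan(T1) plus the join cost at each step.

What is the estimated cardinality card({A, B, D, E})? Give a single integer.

2000

Tables in S: A(50), B(60), D(20), E(400)
Edges inside S: E-A(d=100), E-B(d=6), A-D(d=20)
numerator = 50 * 60 * 20 * 400 = 24000000
denominator = 100 * 6 * 20 = 12000
card(S) = 24000000 / 12000 = 2000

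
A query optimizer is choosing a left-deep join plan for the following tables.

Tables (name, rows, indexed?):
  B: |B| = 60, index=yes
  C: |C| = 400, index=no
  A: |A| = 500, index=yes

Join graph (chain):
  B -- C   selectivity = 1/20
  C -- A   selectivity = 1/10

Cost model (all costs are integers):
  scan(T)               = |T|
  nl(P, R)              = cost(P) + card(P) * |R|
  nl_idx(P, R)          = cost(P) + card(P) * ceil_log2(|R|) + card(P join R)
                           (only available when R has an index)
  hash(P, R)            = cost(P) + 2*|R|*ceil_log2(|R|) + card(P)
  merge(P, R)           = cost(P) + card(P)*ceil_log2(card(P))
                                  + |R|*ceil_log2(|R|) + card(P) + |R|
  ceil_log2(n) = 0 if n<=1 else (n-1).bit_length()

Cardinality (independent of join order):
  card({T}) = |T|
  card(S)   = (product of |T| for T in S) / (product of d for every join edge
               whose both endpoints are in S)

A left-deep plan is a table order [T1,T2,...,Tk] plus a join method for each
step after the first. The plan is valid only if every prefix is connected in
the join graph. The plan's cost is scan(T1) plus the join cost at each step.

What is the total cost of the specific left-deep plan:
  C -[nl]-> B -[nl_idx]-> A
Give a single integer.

95200

step 1: scan C: cost=400, card=400
step 2: join B via nl
    card(P join B) = 400*60/(20) = 1200
    cost = 400 + 400*60 = 24400
step 3: join A via nl_idx
    card(P join A) = 1200*500/(10) = 60000
    cost = 24400 + 1200*9 + 60000 = 95200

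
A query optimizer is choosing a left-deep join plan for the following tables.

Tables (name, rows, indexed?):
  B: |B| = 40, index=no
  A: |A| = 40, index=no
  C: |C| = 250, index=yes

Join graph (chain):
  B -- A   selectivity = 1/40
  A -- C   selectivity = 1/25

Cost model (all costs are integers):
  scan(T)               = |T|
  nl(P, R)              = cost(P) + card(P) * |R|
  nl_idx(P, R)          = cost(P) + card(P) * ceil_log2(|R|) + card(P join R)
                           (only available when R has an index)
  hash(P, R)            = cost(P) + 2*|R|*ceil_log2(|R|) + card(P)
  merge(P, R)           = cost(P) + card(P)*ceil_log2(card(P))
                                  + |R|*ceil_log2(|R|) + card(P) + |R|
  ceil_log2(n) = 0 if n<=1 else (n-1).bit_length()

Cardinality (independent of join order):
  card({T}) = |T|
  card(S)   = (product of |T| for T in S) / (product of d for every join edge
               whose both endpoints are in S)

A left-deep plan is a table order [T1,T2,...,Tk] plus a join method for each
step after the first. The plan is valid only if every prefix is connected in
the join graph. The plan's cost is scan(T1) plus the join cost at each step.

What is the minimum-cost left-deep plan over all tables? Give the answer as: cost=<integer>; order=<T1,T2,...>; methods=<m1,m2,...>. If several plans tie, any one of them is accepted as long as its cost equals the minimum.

cost=1280; order=A,B,C; methods=hash,nl_idx

Selinger DP (subsets sized 1..n):
  {B}: scan cost=40, card=40
  {A}: scan cost=40, card=40
  {C}: scan cost=250, card=250
  {AB}: card=40; try (B,hash)→560, (A,hash)→560, (B,merge)→600, (A,merge)→600, (B,nl)→1640, (A,nl)→1640; best=560 via (B,hash)
  {AC}: card=400; try (C,nl_idx)→760, (A,hash)→980, (C,merge)→2570, (A,merge)→2780, (C,hash)→4080, (C,nl)→10040 …(+1); best=760 via (C,nl_idx)
  {ABC}: card=400; try (C,nl_idx)→1280, (B,hash)→1640, (C,merge)→3090, (C,hash)→4600, (B,merge)→5040, (C,nl)→10560 …(+1); best=1280 via (C,nl_idx)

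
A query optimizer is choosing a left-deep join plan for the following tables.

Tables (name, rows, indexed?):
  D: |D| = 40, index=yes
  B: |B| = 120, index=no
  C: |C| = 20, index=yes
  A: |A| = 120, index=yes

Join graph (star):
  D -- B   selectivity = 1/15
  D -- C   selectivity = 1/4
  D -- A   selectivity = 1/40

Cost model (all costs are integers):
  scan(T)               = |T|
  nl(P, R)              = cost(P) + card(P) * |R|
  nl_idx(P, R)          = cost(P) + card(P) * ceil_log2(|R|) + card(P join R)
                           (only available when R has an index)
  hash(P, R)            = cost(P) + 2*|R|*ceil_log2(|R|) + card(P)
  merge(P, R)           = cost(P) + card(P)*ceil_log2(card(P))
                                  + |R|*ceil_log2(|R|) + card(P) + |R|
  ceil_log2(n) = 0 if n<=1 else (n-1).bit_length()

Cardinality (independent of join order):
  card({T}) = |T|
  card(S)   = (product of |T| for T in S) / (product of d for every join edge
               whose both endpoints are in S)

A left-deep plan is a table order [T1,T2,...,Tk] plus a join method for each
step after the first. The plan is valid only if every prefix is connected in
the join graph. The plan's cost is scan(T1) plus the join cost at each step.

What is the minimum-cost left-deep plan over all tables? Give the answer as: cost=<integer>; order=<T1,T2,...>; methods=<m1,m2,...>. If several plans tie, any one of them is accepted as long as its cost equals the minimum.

cost=3040; order=D,A,C,B; methods=nl_idx,hash,hash

Selinger DP (subsets sized 1..n):
  {D}: scan cost=40, card=40
  {B}: scan cost=120, card=120
  {C}: scan cost=20, card=20
  {A}: scan cost=120, card=120
  {BD}: card=320; try (D,hash)→720, (D,nl_idx)→1160, (B,merge)→1280, (D,merge)→1360, (B,hash)→1760, (B,nl)→4840 …(+1); best=720 via (D,hash)
  {CD}: card=200; try (C,hash)→280, (D,nl_idx)→340, (D,merge)→420, (C,merge)→440, (C,nl_idx)→440, (D,hash)→520 …(+2); best=280 via (C,hash)
  {AD}: card=120; try (A,nl_idx)→440, (D,hash)→720, (D,nl_idx)→960, (A,merge)→1280, (D,merge)→1360, (A,hash)→1760 …(+2); best=440 via (A,nl_idx)
  {BCD}: card=1600; try (C,hash)→1240, (B,hash)→2160, (B,merge)→3040, (C,nl_idx)→3920, (C,merge)→4040, (C,nl)→7120 …(+1); best=1240 via (C,hash)
  {ABD}: card=960; try (B,hash)→2240, (B,merge)→2360, (A,hash)→2720, (A,nl_idx)→3920, (A,merge)→4880, (B,nl)→14840 …(+1); best=2240 via (B,hash)
  {ACD}: card=600; try (C,hash)→760, (C,merge)→1520, (C,nl_idx)→1640, (A,hash)→2160, (A,nl_idx)→2280, (C,nl)→2840 …(+2); best=760 via (C,hash)
  {ABCD}: card=4800; try (B,hash)→3040, (C,hash)→3400, (A,hash)→4520, (B,merge)→8320, (C,nl_idx)→11840, (C,merge)→12920 …(+5); best=3040 via (B,hash)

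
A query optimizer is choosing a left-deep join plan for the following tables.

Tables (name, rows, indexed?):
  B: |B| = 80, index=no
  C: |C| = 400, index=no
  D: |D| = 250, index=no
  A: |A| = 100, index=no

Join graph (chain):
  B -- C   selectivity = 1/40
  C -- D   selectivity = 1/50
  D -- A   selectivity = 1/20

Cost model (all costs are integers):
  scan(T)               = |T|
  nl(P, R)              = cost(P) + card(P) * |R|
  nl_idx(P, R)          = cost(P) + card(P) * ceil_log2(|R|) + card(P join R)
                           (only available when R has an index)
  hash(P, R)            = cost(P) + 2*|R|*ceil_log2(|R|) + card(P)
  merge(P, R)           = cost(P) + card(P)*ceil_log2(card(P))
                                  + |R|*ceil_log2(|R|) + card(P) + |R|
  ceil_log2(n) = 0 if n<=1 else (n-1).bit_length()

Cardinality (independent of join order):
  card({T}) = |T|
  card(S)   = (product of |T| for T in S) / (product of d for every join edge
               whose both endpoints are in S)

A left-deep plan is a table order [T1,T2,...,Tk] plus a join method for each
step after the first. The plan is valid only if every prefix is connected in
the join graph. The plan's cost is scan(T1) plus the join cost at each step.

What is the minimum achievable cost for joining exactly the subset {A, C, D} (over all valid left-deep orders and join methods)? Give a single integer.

8200

Selinger DP over subsets of {A,C,D}:
  {C}: scan cost=400, card=400
  {D}: scan cost=250, card=250
  {A}: scan cost=100, card=100
  {CD}: card=2000; try (D,hash)→4800, (C,merge)→6500, (D,merge)→6650, (C,hash)→7700, (C,nl)→100250, (D,nl)→100400; best=4800 via (D,hash)
  {AD}: card=1250; try (A,hash)→1900, (D,merge)→3150, (A,merge)→3300, (D,hash)→4200, (D,nl)→25100, (A,nl)→25250; best=1900 via (A,hash)
  {ACD}: card=10000; try (A,hash)→8200, (C,hash)→10350, (C,merge)→20900, (A,merge)→29600, (A,nl)→204800, (C,nl)→501900; best=8200 via (A,hash)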